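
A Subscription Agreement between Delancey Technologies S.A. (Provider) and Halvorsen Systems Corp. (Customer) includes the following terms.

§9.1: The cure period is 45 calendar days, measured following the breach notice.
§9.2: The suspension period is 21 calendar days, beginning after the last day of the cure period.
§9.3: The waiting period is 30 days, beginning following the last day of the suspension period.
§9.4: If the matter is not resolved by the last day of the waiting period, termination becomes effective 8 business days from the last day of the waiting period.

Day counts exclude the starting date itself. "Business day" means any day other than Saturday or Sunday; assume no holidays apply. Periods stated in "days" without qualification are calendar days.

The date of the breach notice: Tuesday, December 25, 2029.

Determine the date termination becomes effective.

April 10, 2030

The last day of the cure period: 45 calendar days after December 25, 2029 is February 8, 2030.
Adding 21 calendar days to February 8, 2030 gives March 1, 2030, which is the last day of the suspension period.
Adding 30 calendar days to March 1, 2030 gives March 31, 2030, which is the last day of the waiting period.
The date termination becomes effective: counting 8 business days from Sunday, March 31, 2030 (Apr 1, Apr 2, Apr 3, Apr 4, Apr 5, Apr 8, Apr 9, Apr 10, skipping weekends) reaches Wednesday, April 10, 2030.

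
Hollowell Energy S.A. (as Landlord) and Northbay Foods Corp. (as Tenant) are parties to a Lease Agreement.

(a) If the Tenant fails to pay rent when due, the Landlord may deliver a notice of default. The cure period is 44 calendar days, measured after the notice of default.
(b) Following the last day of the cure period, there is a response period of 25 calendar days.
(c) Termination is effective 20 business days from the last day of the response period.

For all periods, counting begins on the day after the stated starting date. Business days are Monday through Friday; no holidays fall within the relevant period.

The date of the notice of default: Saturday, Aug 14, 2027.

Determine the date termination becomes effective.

Nov 19, 2027

The last day of the cure period: Aug 14, 2027 + 44 days = Sep 27, 2027.
The last day of the response period: 25 calendar days after Sep 27, 2027 is Oct 22, 2027.
From Friday, Oct 22, 2027, 20 business days (Oct 25, Oct 26, Oct 27, Oct 28, …, Nov 17, Nov 18, Nov 19, skipping weekends) brings us to Friday, Nov 19, 2027, which is the date termination becomes effective.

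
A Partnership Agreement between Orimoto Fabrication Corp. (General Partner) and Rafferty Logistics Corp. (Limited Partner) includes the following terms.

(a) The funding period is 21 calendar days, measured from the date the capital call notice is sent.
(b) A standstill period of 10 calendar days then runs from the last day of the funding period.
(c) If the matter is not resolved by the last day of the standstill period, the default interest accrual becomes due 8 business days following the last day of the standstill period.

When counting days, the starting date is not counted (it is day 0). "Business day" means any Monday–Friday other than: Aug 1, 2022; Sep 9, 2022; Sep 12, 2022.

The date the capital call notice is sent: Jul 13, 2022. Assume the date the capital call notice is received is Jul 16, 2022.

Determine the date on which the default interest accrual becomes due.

Aug 24, 2022

The last day of the funding period: Jul 13, 2022 + 21 days = Aug 3, 2022.
Adding 10 calendar days to Aug 3, 2022 gives Aug 13, 2022, which is the last day of the standstill period.
The date on which the default interest accrual becomes due: counting 8 business days from Saturday, Aug 13, 2022 (Aug 15, Aug 16, Aug 17, Aug 18, Aug 19, Aug 22, Aug 23, Aug 24, skipping weekends) reaches Wednesday, Aug 24, 2022.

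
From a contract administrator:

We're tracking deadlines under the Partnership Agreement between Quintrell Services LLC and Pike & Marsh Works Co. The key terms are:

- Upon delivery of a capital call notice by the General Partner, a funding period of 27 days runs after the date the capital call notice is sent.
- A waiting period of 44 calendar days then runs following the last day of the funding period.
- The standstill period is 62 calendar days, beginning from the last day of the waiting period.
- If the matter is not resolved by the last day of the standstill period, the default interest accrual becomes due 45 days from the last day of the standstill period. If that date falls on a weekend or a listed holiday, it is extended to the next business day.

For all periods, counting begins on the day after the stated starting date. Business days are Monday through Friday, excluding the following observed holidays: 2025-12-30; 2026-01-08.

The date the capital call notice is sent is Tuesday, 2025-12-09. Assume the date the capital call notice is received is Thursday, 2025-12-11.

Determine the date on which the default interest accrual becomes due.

The last day of the funding period: 2025-12-09 + 27 days = 2026-01-05.
The last day of the waiting period: 44 calendar days after 2026-01-05 is 2026-02-18.
The last day of the standstill period: 2026-02-18 + 62 days = 2026-04-21.
Adding 45 calendar days to 2026-04-21 gives 2026-06-05, which is the date on which the default interest accrual becomes due. 2026-06-05 is a Friday and is not a listed holiday, so no roll-forward applies.

2026-06-05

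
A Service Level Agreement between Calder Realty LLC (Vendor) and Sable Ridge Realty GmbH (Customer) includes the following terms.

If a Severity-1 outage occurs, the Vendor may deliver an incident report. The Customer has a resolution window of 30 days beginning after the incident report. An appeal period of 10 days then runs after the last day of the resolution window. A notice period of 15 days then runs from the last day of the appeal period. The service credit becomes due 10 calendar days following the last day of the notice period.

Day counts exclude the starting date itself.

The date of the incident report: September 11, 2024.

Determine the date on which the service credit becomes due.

November 15, 2024

The last day of the resolution window: September 11, 2024 + 30 days = October 11, 2024.
Adding 10 calendar days to October 11, 2024 gives October 21, 2024, which is the last day of the appeal period.
Adding 15 calendar days to October 21, 2024 gives November 5, 2024, which is the last day of the notice period.
Adding 10 calendar days to November 5, 2024 gives November 15, 2024, which is the date on which the service credit becomes due.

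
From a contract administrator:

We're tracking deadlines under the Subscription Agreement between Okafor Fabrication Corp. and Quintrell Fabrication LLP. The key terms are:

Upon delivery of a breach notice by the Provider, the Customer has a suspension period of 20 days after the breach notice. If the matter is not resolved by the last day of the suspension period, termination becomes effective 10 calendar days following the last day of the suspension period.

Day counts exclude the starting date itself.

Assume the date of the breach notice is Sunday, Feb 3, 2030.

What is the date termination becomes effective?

Adding 20 calendar days to Feb 3, 2030 gives Feb 23, 2030, which is the last day of the suspension period.
Adding 10 calendar days to Feb 23, 2030 gives Mar 5, 2030, which is the date termination becomes effective.

Mar 5, 2030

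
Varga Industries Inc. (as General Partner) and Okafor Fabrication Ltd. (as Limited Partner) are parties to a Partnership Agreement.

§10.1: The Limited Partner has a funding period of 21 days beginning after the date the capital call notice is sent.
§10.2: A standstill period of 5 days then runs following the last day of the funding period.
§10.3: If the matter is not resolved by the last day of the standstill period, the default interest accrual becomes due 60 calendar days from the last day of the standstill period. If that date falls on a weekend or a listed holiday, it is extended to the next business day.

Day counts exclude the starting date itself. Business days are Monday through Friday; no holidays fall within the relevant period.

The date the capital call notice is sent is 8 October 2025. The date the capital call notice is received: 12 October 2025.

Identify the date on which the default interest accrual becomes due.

2 January 2026

The last day of the funding period: 21 calendar days after 8 October 2025 is 29 October 2025.
The last day of the standstill period: 29 October 2025 + 5 days = 3 November 2025.
Adding 60 calendar days to 3 November 2025 gives 2 January 2026, which is the date on which the default interest accrual becomes due. 2 January 2026 is a Friday, so no roll-forward applies.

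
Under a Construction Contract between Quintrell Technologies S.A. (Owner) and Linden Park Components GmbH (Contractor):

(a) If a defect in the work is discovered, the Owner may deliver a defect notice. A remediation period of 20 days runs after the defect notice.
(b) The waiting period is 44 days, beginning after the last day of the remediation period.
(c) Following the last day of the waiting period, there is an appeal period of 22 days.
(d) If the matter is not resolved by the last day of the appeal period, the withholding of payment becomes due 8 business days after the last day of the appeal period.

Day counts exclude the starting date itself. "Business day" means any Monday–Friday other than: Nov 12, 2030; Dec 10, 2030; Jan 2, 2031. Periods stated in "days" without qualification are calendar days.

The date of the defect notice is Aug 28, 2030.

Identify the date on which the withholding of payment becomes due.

Dec 4, 2030

Adding 20 calendar days to Aug 28, 2030 gives Sep 17, 2030, which is the last day of the remediation period.
The last day of the waiting period: 44 calendar days after Sep 17, 2030 is Oct 31, 2030.
Adding 22 calendar days to Oct 31, 2030 gives Nov 22, 2030, which is the last day of the appeal period.
The date on which the withholding of payment becomes due: 8 business days after Friday, Nov 22, 2030, skipping weekends — Nov 25, Nov 26, Nov 27, Nov 28, Nov 29, Dec 2, Dec 3, Dec 4 — lands on Wednesday, Dec 4, 2030.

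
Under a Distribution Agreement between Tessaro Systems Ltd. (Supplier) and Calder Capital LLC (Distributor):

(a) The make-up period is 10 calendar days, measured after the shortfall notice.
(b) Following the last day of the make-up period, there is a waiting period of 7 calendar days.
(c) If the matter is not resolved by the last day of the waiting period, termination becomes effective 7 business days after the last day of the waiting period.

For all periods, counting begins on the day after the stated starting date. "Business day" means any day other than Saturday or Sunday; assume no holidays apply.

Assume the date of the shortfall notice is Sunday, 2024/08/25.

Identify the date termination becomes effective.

2024/09/20

Adding 10 calendar days to 2024/08/25 gives 2024/09/04, which is the last day of the make-up period.
Adding 7 calendar days to 2024/09/04 gives 2024/09/11, which is the last day of the waiting period.
The date termination becomes effective: counting 7 business days from Wednesday, 2024/09/11 (Sep 12, Sep 13, Sep 16, Sep 17, Sep 18, Sep 19, Sep 20, skipping weekends) reaches Friday, 2024/09/20.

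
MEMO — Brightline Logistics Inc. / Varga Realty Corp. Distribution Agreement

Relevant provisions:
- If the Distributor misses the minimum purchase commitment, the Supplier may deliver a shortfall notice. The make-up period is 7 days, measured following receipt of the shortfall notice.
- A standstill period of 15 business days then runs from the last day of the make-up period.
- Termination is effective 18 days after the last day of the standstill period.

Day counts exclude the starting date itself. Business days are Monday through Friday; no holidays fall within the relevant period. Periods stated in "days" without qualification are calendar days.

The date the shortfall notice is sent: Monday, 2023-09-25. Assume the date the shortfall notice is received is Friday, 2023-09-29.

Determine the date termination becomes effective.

The last day of the make-up period: 7 calendar days after 2023-09-29 is 2023-10-06.
The last day of the standstill period: 15 business days after Friday, 2023-10-06, skipping weekends — Oct 9, Oct 10, Oct 11, Oct 12, …, Oct 25, Oct 26, Oct 27 — lands on Friday, 2023-10-27.
The date termination becomes effective: 18 calendar days after 2023-10-27 is 2023-11-14.

2023-11-14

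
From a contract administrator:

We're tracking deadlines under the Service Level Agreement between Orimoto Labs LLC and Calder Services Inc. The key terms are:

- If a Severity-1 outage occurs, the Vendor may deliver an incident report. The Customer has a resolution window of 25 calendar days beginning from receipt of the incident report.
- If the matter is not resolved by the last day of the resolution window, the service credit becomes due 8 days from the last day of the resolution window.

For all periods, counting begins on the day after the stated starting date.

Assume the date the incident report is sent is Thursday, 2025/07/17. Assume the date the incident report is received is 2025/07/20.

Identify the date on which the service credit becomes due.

2025/08/22

The last day of the resolution window: 25 calendar days after 2025/07/20 is 2025/08/14.
The date on which the service credit becomes due: 2025/08/14 + 8 days = 2025/08/22.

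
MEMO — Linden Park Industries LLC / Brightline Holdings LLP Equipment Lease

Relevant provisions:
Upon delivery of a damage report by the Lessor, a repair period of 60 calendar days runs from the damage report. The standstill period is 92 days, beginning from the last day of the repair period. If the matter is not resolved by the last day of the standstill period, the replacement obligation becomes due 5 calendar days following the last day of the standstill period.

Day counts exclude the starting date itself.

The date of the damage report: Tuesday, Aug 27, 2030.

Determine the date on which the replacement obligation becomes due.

Jan 31, 2031

The last day of the repair period: Aug 27, 2030 + 60 days = Oct 26, 2030.
The last day of the standstill period: Oct 26, 2030 + 92 days = Jan 26, 2031.
The date on which the replacement obligation becomes due: Jan 26, 2031 + 5 days = Jan 31, 2031.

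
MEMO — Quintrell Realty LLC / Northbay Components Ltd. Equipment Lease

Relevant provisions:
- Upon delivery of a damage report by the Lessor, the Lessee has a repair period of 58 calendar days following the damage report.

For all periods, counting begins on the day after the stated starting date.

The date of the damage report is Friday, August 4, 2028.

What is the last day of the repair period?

October 1, 2028

The last day of the repair period: August 4, 2028 + 58 days = October 1, 2028.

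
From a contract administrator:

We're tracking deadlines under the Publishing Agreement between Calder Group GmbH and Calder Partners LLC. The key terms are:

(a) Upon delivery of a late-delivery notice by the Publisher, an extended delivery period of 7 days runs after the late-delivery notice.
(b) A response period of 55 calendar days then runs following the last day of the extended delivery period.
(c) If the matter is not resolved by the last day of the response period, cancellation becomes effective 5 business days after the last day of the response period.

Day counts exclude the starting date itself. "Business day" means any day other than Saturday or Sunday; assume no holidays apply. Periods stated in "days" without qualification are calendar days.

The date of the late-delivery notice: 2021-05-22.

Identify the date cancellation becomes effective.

Adding 7 calendar days to 2021-05-22 gives 2021-05-29, which is the last day of the extended delivery period.
Adding 55 calendar days to 2021-05-29 gives 2021-07-23, which is the last day of the response period.
The date cancellation becomes effective: counting 5 business days from Friday, 2021-07-23 (Jul 26, Jul 27, Jul 28, Jul 29, Jul 30, skipping weekends) reaches Friday, 2021-07-30.

2021-07-30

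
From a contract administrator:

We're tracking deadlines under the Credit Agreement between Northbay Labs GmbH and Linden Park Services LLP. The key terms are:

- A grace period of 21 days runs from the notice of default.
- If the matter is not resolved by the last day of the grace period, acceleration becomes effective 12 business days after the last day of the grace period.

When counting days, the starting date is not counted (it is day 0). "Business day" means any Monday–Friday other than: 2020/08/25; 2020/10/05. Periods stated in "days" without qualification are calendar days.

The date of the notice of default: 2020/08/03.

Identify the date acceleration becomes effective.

The last day of the grace period: 2020/08/03 + 21 days = 2020/08/24.
The date acceleration becomes effective: counting 12 business days from Monday, 2020/08/24 (Aug 26, Aug 27, Aug 28, Aug 31, …, Sep 8, Sep 9, Sep 10, skipping weekends and the listed holiday on Aug 25) reaches Thursday, 2020/09/10.

2020/09/10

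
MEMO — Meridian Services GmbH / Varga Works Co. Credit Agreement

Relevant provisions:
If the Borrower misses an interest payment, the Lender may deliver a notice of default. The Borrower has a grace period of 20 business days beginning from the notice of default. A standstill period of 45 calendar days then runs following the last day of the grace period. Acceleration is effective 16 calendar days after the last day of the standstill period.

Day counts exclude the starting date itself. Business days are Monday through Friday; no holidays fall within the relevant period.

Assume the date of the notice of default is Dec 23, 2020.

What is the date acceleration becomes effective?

Mar 22, 2021

The last day of the grace period: 20 business days after Wednesday, Dec 23, 2020, skipping weekends — Dec 24, Dec 25, Dec 28, Dec 29, …, Jan 18, Jan 19, Jan 20 — lands on Wednesday, Jan 20, 2021.
The last day of the standstill period: 45 calendar days after Jan 20, 2021 is Mar 6, 2021.
The date acceleration becomes effective: Mar 6, 2021 + 16 days = Mar 22, 2021.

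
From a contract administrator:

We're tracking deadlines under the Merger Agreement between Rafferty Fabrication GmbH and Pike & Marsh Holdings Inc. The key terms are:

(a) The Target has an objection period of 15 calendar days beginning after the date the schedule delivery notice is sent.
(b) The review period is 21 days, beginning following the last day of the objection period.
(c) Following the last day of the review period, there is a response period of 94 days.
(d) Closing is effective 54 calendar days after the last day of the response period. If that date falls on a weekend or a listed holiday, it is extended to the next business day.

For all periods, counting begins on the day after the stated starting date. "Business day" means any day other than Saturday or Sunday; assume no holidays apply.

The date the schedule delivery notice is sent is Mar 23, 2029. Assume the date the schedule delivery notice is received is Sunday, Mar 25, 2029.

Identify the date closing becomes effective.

Sep 24, 2029

Adding 15 calendar days to Mar 23, 2029 gives Apr 7, 2029, which is the last day of the objection period.
Adding 21 calendar days to Apr 7, 2029 gives Apr 28, 2029, which is the last day of the review period.
The last day of the response period: 94 calendar days after Apr 28, 2029 is Jul 31, 2029.
Adding 54 calendar days to Jul 31, 2029 gives Sep 23, 2029, which is the date closing becomes effective. That falls on a Sunday, so it rolls to the next business day, Monday, Sep 24, 2029.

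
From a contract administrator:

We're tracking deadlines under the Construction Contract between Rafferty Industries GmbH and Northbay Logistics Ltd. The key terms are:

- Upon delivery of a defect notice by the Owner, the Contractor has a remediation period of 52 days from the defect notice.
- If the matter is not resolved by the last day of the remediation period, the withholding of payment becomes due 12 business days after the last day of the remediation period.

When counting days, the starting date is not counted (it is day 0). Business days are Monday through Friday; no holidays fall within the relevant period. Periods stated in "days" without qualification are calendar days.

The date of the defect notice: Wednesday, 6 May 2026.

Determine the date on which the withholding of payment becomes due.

Adding 52 calendar days to 6 May 2026 gives 27 June 2026, which is the last day of the remediation period.
The date on which the withholding of payment becomes due: 12 business days after Saturday, 27 June 2026, skipping weekends — Jun 29, Jun 30, Jul 1, Jul 2, …, Jul 10, Jul 13, Jul 14 — lands on Tuesday, 14 July 2026.

14 July 2026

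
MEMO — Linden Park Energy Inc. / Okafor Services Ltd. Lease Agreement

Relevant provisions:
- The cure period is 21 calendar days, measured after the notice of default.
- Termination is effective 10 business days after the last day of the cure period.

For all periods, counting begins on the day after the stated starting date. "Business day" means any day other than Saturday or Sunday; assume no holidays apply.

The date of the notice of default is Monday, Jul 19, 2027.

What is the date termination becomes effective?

Aug 23, 2027

The last day of the cure period: 21 calendar days after Jul 19, 2027 is Aug 9, 2027.
The date termination becomes effective: 10 business days after Monday, Aug 9, 2027, skipping weekends — Aug 10, Aug 11, Aug 12, Aug 13, Aug 16, Aug 17, Aug 18, Aug 19, Aug 20, Aug 23 — lands on Monday, Aug 23, 2027.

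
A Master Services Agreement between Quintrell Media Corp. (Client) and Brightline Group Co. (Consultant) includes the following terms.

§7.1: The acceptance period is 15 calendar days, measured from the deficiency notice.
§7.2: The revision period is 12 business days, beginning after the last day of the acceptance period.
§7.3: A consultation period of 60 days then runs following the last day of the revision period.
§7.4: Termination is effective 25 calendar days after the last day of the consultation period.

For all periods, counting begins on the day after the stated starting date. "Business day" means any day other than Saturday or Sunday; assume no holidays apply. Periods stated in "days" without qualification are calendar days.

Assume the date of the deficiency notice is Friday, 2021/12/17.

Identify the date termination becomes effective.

Adding 15 calendar days to 2021/12/17 gives 2022/01/01, which is the last day of the acceptance period.
The last day of the revision period: 12 business days after Saturday, 2022/01/01, skipping weekends — Jan 3, Jan 4, Jan 5, Jan 6, …, Jan 14, Jan 17, Jan 18 — lands on Tuesday, 2022/01/18.
Adding 60 calendar days to 2022/01/18 gives 2022/03/19, which is the last day of the consultation period.
The date termination becomes effective: 25 calendar days after 2022/03/19 is 2022/04/13.

2022/04/13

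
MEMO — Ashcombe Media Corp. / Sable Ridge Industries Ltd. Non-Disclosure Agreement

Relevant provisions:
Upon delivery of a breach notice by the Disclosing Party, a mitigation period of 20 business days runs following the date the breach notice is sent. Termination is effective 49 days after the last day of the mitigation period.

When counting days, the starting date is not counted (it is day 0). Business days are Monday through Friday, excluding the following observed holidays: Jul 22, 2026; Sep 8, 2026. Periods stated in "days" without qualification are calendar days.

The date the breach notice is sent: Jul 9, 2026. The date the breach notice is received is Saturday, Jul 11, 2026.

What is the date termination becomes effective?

Sep 25, 2026

The last day of the mitigation period: counting 20 business days from Thursday, Jul 9, 2026 (Jul 10, Jul 13, Jul 14, Jul 15, …, Aug 5, Aug 6, Aug 7, skipping weekends and the listed holiday on Jul 22) reaches Friday, Aug 7, 2026.
The date termination becomes effective: 49 calendar days after Aug 7, 2026 is Sep 25, 2026.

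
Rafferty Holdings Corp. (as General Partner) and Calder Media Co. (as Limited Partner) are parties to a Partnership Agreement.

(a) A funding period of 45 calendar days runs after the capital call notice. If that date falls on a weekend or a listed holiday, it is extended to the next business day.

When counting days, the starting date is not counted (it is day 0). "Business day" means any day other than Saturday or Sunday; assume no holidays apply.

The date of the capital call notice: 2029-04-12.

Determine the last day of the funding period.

The last day of the funding period: 45 calendar days after 2029-04-12 is 2029-05-27. That falls on a Sunday, so it rolls to the next business day, Monday, 2029-05-28.

2029-05-28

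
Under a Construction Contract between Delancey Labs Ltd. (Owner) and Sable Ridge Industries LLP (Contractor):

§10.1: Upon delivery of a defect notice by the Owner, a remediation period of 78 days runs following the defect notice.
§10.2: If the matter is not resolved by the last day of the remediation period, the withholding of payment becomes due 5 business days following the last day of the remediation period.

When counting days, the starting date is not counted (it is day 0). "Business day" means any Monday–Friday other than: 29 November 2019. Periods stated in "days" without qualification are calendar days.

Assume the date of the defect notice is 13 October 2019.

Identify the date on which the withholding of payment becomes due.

6 January 2020

The last day of the remediation period: 13 October 2019 + 78 days = 30 December 2019.
The date on which the withholding of payment becomes due: 5 business days after Monday, 30 December 2019, skipping weekends — Dec 31, Jan 1, Jan 2, Jan 3, Jan 6 — lands on Monday, 6 January 2020.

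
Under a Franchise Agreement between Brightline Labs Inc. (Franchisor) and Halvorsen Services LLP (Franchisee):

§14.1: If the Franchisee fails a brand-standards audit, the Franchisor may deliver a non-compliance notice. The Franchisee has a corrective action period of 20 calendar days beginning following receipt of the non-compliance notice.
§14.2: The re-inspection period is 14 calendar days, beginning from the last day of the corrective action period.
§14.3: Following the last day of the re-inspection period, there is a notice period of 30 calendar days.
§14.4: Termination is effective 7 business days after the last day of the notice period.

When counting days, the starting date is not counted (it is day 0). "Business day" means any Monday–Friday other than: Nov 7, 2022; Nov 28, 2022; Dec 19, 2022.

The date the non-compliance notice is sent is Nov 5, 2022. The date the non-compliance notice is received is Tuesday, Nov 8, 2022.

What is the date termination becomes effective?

Jan 20, 2023

Adding 20 calendar days to Nov 8, 2022 gives Nov 28, 2022, which is the last day of the corrective action period.
The last day of the re-inspection period: 14 calendar days after Nov 28, 2022 is Dec 12, 2022.
The last day of the notice period: Dec 12, 2022 + 30 days = Jan 11, 2023.
From Wednesday, Jan 11, 2023, 7 business days (Jan 12, Jan 13, Jan 16, Jan 17, Jan 18, Jan 19, Jan 20, skipping weekends) brings us to Friday, Jan 20, 2023, which is the date termination becomes effective.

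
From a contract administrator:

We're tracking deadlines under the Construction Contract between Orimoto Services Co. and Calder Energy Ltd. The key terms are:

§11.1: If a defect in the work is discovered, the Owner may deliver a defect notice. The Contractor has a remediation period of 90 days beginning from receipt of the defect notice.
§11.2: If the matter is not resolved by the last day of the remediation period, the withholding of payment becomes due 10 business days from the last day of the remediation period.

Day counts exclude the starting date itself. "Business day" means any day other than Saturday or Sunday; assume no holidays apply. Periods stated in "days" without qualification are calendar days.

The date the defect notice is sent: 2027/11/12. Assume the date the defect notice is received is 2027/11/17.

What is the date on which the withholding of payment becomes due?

2028/02/29

The last day of the remediation period: 90 calendar days after 2027/11/17 is 2028/02/15.
From Tuesday, 2028/02/15, 10 business days (Feb 16, Feb 17, Feb 18, Feb 21, Feb 22, Feb 23, Feb 24, Feb 25, Feb 28, Feb 29, skipping weekends) brings us to Tuesday, 2028/02/29, which is the date on which the withholding of payment becomes due.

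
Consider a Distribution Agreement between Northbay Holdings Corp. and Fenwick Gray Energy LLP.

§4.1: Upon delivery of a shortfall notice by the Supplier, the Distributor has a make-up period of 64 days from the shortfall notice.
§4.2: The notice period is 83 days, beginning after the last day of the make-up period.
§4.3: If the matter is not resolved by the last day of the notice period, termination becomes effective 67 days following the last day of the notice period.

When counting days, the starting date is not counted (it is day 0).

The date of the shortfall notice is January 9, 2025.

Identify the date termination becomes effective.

August 11, 2025

The last day of the make-up period: 64 calendar days after January 9, 2025 is March 14, 2025.
The last day of the notice period: March 14, 2025 + 83 days = June 5, 2025.
The date termination becomes effective: June 5, 2025 + 67 days = August 11, 2025.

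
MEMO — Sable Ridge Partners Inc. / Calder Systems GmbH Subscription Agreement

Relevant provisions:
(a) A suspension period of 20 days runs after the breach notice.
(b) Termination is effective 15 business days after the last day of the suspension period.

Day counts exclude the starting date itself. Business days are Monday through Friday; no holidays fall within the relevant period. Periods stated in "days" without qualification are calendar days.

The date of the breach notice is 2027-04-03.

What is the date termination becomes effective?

2027-05-14

The last day of the suspension period: 2027-04-03 + 20 days = 2027-04-23.
The date termination becomes effective: counting 15 business days from Friday, 2027-04-23 (Apr 26, Apr 27, Apr 28, Apr 29, …, May 12, May 13, May 14, skipping weekends) reaches Friday, 2027-05-14.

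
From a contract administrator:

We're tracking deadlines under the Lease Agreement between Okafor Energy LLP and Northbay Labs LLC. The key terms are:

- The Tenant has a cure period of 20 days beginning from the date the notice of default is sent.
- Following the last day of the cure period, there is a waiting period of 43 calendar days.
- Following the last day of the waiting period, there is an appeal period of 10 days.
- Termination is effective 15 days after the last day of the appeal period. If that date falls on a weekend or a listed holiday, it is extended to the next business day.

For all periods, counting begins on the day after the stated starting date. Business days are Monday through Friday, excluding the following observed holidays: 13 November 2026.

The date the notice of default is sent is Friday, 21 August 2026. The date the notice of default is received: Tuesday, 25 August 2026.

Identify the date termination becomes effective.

17 November 2026

The last day of the cure period: 20 calendar days after 21 August 2026 is 10 September 2026.
Adding 43 calendar days to 10 September 2026 gives 23 October 2026, which is the last day of the waiting period.
The last day of the appeal period: 23 October 2026 + 10 days = 2 November 2026.
Adding 15 calendar days to 2 November 2026 gives 17 November 2026, which is the date termination becomes effective. 17 November 2026 is a Tuesday and is not a listed holiday, so no roll-forward applies.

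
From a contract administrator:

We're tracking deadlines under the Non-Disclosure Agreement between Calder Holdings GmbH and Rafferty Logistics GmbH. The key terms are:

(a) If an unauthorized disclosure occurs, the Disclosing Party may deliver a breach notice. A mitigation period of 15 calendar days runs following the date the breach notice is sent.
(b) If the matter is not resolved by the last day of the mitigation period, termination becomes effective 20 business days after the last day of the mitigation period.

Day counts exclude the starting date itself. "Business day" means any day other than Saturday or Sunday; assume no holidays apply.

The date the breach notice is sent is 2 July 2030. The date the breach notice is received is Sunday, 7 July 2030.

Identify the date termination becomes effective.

14 August 2030

The last day of the mitigation period: 2 July 2030 + 15 days = 17 July 2030.
From Wednesday, 17 July 2030, 20 business days (Jul 18, Jul 19, Jul 22, Jul 23, …, Aug 12, Aug 13, Aug 14, skipping weekends) brings us to Wednesday, 14 August 2030, which is the date termination becomes effective.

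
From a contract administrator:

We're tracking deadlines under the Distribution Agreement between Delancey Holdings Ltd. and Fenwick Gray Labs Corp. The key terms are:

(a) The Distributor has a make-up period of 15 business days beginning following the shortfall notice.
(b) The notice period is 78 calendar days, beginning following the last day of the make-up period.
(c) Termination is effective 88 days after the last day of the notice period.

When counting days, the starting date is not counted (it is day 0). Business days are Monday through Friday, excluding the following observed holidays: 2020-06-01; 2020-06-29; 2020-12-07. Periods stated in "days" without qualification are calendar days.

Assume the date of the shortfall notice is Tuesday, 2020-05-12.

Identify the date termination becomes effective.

The last day of the make-up period: 15 business days after Tuesday, 2020-05-12, skipping weekends and the listed holiday on Jun 1 — May 13, May 14, May 15, May 18, …, May 29, Jun 2, Jun 3 — lands on Wednesday, 2020-06-03.
The last day of the notice period: 78 calendar days after 2020-06-03 is 2020-08-20.
The date termination becomes effective: 2020-08-20 + 88 days = 2020-11-16.

2020-11-16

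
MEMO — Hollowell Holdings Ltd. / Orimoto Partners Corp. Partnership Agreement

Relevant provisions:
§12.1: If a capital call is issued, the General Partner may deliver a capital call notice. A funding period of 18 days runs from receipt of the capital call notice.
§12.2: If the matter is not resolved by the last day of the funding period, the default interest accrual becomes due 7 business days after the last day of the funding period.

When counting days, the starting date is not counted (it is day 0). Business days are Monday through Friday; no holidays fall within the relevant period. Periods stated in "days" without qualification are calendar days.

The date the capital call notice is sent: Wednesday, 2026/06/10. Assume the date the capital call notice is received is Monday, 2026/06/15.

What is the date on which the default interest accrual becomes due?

2026/07/14

The last day of the funding period: 2026/06/15 + 18 days = 2026/07/03.
The date on which the default interest accrual becomes due: 7 business days after Friday, 2026/07/03, skipping weekends — Jul 6, Jul 7, Jul 8, Jul 9, Jul 10, Jul 13, Jul 14 — lands on Tuesday, 2026/07/14.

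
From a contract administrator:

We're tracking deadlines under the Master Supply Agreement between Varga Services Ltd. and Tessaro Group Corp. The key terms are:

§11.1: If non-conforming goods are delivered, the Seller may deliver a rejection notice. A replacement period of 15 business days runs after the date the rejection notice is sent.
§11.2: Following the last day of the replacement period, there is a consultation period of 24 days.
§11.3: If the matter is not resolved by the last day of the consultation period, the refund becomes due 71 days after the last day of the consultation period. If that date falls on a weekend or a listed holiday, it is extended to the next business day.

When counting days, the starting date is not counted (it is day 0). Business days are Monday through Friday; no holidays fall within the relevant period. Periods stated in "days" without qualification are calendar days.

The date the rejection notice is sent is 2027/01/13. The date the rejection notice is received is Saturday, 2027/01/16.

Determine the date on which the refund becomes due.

2027/05/10

From Wednesday, 2027/01/13, 15 business days (Jan 14, Jan 15, Jan 18, Jan 19, …, Feb 1, Feb 2, Feb 3, skipping weekends) brings us to Wednesday, 2027/02/03, which is the last day of the replacement period.
The last day of the consultation period: 2027/02/03 + 24 days = 2027/02/27.
The date on which the refund becomes due: 71 calendar days after 2027/02/27 is 2027/05/09. That falls on a Sunday, so it rolls to the next business day, Monday, 2027/05/10.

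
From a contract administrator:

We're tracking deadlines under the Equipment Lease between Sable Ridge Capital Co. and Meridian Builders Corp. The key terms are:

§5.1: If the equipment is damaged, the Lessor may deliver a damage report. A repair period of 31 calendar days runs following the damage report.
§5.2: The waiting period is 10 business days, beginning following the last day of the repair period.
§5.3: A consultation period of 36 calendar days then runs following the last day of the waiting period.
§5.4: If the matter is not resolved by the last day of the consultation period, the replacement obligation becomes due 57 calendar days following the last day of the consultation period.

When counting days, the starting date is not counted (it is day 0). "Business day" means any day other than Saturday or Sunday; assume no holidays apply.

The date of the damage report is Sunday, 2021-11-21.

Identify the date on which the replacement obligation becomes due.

The last day of the repair period: 31 calendar days after 2021-11-21 is 2021-12-22.
From Wednesday, 2021-12-22, 10 business days (Dec 23, Dec 24, Dec 27, Dec 28, Dec 29, Dec 30, Dec 31, Jan 3, Jan 4, Jan 5, skipping weekends) brings us to Wednesday, 2022-01-05, which is the last day of the waiting period.
Adding 36 calendar days to 2022-01-05 gives 2022-02-10, which is the last day of the consultation period.
The date on which the replacement obligation becomes due: 2022-02-10 + 57 days = 2022-04-08.

2022-04-08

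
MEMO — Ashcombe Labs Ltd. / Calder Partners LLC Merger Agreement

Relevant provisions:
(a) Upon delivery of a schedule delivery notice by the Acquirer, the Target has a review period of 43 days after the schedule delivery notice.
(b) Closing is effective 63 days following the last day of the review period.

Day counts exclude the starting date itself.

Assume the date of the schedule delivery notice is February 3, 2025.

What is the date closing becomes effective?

May 20, 2025

The last day of the review period: February 3, 2025 + 43 days = March 18, 2025.
Adding 63 calendar days to March 18, 2025 gives May 20, 2025, which is the date closing becomes effective.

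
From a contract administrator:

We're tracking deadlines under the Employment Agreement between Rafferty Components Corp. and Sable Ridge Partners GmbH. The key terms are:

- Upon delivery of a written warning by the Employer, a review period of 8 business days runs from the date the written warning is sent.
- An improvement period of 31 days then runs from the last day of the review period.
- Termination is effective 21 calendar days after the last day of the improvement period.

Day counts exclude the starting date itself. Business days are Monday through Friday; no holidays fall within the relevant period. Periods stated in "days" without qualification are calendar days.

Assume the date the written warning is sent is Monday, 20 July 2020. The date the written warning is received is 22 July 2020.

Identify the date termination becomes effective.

20 September 2020

The last day of the review period: 8 business days after Monday, 20 July 2020, skipping weekends — Jul 21, Jul 22, Jul 23, Jul 24, Jul 27, Jul 28, Jul 29, Jul 30 — lands on Thursday, 30 July 2020.
The last day of the improvement period: 31 calendar days after 30 July 2020 is 30 August 2020.
Adding 21 calendar days to 30 August 2020 gives 20 September 2020, which is the date termination becomes effective.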